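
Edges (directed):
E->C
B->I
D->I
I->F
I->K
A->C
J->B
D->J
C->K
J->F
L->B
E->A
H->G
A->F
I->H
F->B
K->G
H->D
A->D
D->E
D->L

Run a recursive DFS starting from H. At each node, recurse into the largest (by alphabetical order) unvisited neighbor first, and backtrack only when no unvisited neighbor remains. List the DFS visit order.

H, G, D, L, B, I, K, F, J, E, C, A

Visit H
H → G
H → D
D → L
L → B
B → I
I → K
I → F
D → J
D → E
E → C
E → A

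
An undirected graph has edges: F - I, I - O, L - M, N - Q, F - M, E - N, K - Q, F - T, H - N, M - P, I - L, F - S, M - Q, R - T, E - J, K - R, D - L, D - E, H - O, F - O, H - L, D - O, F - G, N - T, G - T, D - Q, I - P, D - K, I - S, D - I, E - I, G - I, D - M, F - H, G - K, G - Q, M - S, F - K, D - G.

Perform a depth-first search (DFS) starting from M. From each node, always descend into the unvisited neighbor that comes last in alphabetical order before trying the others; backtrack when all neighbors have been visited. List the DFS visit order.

M S I P O H N T R K Q G F D L E J

Visit M
M → S
S → I
I → P
I → O
O → H
H → N
N → T
T → R
R → K
K → Q
Q → G
G → F
G → D
D → L
D → E
E → J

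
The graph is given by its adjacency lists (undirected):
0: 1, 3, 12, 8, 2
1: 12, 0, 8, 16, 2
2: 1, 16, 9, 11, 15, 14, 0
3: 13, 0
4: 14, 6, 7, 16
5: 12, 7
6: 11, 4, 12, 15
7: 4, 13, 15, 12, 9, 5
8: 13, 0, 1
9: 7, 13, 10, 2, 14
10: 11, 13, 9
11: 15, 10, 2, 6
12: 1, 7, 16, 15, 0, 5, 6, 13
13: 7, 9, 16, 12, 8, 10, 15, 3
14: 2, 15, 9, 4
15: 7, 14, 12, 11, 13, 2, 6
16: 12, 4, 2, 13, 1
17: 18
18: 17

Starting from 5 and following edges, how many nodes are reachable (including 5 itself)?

BFS from 5 visits: 5, 12, 7, 1, 16, 15, 0, 6, 13, 4, 9, 8, 2, 14, 11, 3, 10
Reachable nodes: 17 of 19 total.

17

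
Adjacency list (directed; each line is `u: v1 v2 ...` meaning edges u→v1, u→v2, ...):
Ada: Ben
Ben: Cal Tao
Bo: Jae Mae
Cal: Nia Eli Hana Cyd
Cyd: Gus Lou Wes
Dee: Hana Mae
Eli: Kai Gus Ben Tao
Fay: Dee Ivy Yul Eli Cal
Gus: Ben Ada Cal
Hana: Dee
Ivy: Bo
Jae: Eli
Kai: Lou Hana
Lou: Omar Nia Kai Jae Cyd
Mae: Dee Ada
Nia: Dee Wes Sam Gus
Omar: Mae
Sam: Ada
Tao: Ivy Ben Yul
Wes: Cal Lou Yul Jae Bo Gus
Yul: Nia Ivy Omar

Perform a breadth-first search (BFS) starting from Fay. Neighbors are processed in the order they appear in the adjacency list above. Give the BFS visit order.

Visit Fay; enqueue Dee, Ivy, Yul, Eli, Cal → queue [Dee, Ivy, Yul, Eli, Cal]
Visit Dee; enqueue Hana, Mae → queue [Ivy, Yul, Eli, Cal, Hana, Mae]
Visit Ivy; enqueue Bo → queue [Yul, Eli, Cal, Hana, Mae, Bo]
Visit Yul; enqueue Nia, Omar → queue [Eli, Cal, Hana, Mae, Bo, Nia, Omar]
Visit Eli; enqueue Kai, Gus, Ben, Tao → queue [Cal, Hana, Mae, Bo, Nia, Omar, Kai, Gus, Ben, Tao]
Visit Cal; enqueue Cyd → queue [Hana, Mae, Bo, Nia, Omar, Kai, Gus, Ben, Tao, Cyd]
Visit Hana → queue [Mae, Bo, Nia, Omar, Kai, Gus, Ben, Tao, Cyd]
Visit Mae; enqueue Ada → queue [Bo, Nia, Omar, Kai, Gus, Ben, Tao, Cyd, Ada]
Visit Bo; enqueue Jae → queue [Nia, Omar, Kai, Gus, Ben, Tao, Cyd, Ada, Jae]
Visit Nia; enqueue Wes, Sam → queue [Omar, Kai, Gus, Ben, Tao, Cyd, Ada, Jae, Wes, Sam]
Visit Omar → queue [Kai, Gus, Ben, Tao, Cyd, Ada, Jae, Wes, Sam]
Visit Kai; enqueue Lou → queue [Gus, Ben, Tao, Cyd, Ada, Jae, Wes, Sam, Lou]
Visit Gus → queue [Ben, Tao, Cyd, Ada, Jae, Wes, Sam, Lou]
Visit Ben → queue [Tao, Cyd, Ada, Jae, Wes, Sam, Lou]
Visit Tao → queue [Cyd, Ada, Jae, Wes, Sam, Lou]
Visit Cyd → queue [Ada, Jae, Wes, Sam, Lou]
Visit Ada → queue [Jae, Wes, Sam, Lou]
Visit Jae → queue [Wes, Sam, Lou]
Visit Wes → queue [Sam, Lou]
Visit Sam → queue [Lou]
Visit Lou → queue []

Fay, Dee, Ivy, Yul, Eli, Cal, Hana, Mae, Bo, Nia, Omar, Kai, Gus, Ben, Tao, Cyd, Ada, Jae, Wes, Sam, Lou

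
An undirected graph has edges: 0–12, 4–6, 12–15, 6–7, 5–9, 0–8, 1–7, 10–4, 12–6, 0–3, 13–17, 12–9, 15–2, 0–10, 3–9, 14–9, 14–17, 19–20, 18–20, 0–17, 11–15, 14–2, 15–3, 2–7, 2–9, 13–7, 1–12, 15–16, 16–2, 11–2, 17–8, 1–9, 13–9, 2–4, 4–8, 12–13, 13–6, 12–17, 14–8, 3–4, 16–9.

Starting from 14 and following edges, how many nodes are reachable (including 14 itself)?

18

BFS from 14 visits: 14, 2, 8, 9, 17, 4, 7, 11, 15, 16, 0, 1, 3, 5, 12, 13, 6, 10
Reachable nodes: 18 of 21 total.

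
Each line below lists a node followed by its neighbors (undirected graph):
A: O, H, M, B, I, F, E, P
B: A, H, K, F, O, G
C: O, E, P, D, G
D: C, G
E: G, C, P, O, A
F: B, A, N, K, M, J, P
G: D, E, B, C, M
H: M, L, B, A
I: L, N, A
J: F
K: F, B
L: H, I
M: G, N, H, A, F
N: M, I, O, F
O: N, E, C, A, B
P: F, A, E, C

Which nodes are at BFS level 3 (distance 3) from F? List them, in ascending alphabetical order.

D, L

Level 0: F
Level 1: A, B, J, K, M, N, P
Level 2: C, E, G, H, I, O
Level 3: D, L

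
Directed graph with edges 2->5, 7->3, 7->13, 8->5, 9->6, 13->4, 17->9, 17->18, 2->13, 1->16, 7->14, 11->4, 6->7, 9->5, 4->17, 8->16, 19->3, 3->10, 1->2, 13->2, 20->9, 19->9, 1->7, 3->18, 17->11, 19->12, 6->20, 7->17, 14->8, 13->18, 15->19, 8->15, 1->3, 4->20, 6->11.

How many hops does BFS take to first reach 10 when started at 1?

2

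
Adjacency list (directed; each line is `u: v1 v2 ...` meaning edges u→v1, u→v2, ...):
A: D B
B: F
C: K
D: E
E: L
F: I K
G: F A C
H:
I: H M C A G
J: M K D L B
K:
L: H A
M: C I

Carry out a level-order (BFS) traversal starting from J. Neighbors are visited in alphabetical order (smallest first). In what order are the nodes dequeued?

J → B → D → K → L → M → F → E → A → H → C → I → G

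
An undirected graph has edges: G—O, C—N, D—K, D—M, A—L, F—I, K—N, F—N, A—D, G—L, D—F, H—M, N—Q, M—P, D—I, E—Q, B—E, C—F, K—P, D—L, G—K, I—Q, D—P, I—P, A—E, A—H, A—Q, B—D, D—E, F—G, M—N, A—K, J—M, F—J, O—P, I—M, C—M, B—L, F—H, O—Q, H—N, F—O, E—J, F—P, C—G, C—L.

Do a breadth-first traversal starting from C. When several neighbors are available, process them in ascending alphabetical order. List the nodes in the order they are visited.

C → F → G → L → M → N → D → H → I → J → O → P → K → A → B → Q → E

Visit C; enqueue F, G, L, M, N → queue [F, G, L, M, N]
Visit F; enqueue D, H, I, J, O, P → queue [G, L, M, N, D, H, I, J, O, P]
Visit G; enqueue K → queue [L, M, N, D, H, I, J, O, P, K]
Visit L; enqueue A, B → queue [M, N, D, H, I, J, O, P, K, A, B]
Visit M → queue [N, D, H, I, J, O, P, K, A, B]
Visit N; enqueue Q → queue [D, H, I, J, O, P, K, A, B, Q]
Visit D; enqueue E → queue [H, I, J, O, P, K, A, B, Q, E]
Visit H → queue [I, J, O, P, K, A, B, Q, E]
Visit I → queue [J, O, P, K, A, B, Q, E]
Visit J → queue [O, P, K, A, B, Q, E]
Visit O → queue [P, K, A, B, Q, E]
Visit P → queue [K, A, B, Q, E]
Visit K → queue [A, B, Q, E]
Visit A → queue [B, Q, E]
Visit B → queue [Q, E]
Visit Q → queue [E]
Visit E → queue []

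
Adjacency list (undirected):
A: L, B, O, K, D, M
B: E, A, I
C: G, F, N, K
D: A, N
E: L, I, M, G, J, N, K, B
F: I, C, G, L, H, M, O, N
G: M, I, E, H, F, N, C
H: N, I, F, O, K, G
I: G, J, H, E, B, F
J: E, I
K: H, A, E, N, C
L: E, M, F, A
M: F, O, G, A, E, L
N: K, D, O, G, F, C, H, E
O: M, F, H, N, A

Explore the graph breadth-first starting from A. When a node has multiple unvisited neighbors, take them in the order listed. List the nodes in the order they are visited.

Visit A; enqueue L, B, O, K, D, M → queue [L, B, O, K, D, M]
Visit L; enqueue E, F → queue [B, O, K, D, M, E, F]
Visit B; enqueue I → queue [O, K, D, M, E, F, I]
Visit O; enqueue H, N → queue [K, D, M, E, F, I, H, N]
Visit K; enqueue C → queue [D, M, E, F, I, H, N, C]
Visit D → queue [M, E, F, I, H, N, C]
Visit M; enqueue G → queue [E, F, I, H, N, C, G]
Visit E; enqueue J → queue [F, I, H, N, C, G, J]
Visit F → queue [I, H, N, C, G, J]
Visit I → queue [H, N, C, G, J]
Visit H → queue [N, C, G, J]
Visit N → queue [C, G, J]
Visit C → queue [G, J]
Visit G → queue [J]
Visit J → queue []

A, L, B, O, K, D, M, E, F, I, H, N, C, G, J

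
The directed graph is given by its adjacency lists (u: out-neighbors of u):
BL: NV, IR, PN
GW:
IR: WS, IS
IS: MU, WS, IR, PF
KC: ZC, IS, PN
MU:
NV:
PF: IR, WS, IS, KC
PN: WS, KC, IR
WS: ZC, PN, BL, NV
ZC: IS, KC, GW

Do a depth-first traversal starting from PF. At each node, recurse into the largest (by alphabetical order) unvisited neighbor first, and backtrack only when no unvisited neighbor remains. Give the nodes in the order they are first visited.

PF -> WS -> ZC -> KC -> PN -> IR -> IS -> MU -> GW -> NV -> BL

Visit PF
PF → WS
WS → ZC
ZC → KC
KC → PN
PN → IR
IR → IS
IS → MU
ZC → GW
WS → NV
WS → BL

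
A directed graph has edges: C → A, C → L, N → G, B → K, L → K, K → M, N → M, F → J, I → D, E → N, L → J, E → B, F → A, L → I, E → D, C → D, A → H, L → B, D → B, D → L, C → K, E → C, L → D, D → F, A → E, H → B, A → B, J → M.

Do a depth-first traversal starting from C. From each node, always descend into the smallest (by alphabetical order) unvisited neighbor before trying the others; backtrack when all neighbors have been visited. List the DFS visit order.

Visit C
C → A
A → B
B → K
K → M
A → E
E → D
D → F
F → J
D → L
L → I
E → N
N → G
A → H

C -> A -> B -> K -> M -> E -> D -> F -> J -> L -> I -> N -> G -> H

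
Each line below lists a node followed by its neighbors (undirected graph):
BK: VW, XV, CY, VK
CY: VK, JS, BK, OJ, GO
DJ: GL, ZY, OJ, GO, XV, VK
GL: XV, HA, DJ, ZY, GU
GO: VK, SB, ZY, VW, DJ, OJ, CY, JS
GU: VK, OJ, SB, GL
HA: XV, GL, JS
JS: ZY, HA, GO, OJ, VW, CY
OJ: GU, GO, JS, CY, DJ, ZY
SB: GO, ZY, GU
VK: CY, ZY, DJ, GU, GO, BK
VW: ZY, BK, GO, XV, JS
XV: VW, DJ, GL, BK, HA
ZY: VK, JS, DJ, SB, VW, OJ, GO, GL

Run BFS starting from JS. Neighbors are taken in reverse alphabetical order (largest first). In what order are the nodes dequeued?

JS ZY VW OJ HA GO CY VK SB GL DJ XV BK GU

Visit JS; enqueue ZY, VW, OJ, HA, GO, CY → queue [ZY, VW, OJ, HA, GO, CY]
Visit ZY; enqueue VK, SB, GL, DJ → queue [VW, OJ, HA, GO, CY, VK, SB, GL, DJ]
Visit VW; enqueue XV, BK → queue [OJ, HA, GO, CY, VK, SB, GL, DJ, XV, BK]
Visit OJ; enqueue GU → queue [HA, GO, CY, VK, SB, GL, DJ, XV, BK, GU]
Visit HA → queue [GO, CY, VK, SB, GL, DJ, XV, BK, GU]
Visit GO → queue [CY, VK, SB, GL, DJ, XV, BK, GU]
Visit CY → queue [VK, SB, GL, DJ, XV, BK, GU]
Visit VK → queue [SB, GL, DJ, XV, BK, GU]
Visit SB → queue [GL, DJ, XV, BK, GU]
Visit GL → queue [DJ, XV, BK, GU]
Visit DJ → queue [XV, BK, GU]
Visit XV → queue [BK, GU]
Visit BK → queue [GU]
Visit GU → queue []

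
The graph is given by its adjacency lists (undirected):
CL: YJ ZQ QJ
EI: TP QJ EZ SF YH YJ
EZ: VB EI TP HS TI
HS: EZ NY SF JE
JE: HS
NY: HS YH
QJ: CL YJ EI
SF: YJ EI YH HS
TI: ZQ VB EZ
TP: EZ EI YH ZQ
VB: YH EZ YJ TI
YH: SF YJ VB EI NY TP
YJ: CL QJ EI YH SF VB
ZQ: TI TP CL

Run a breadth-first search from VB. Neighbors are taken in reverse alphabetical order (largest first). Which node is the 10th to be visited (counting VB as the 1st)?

Visit VB; enqueue YJ, YH, TI, EZ → queue [YJ, YH, TI, EZ]
Visit YJ; enqueue SF, QJ, EI, CL → queue [YH, TI, EZ, SF, QJ, EI, CL]
Visit YH; enqueue TP, NY → queue [TI, EZ, SF, QJ, EI, CL, TP, NY]
Visit TI; enqueue ZQ → queue [EZ, SF, QJ, EI, CL, TP, NY, ZQ]
Visit EZ; enqueue HS → queue [SF, QJ, EI, CL, TP, NY, ZQ, HS]
Visit SF → queue [QJ, EI, CL, TP, NY, ZQ, HS]
Visit QJ → queue [EI, CL, TP, NY, ZQ, HS]
Visit EI → queue [CL, TP, NY, ZQ, HS]
Visit CL → queue [TP, NY, ZQ, HS]
Visit TP → queue [NY, ZQ, HS]
Visit NY → queue [ZQ, HS]
Visit ZQ → queue [HS]
Visit HS; enqueue JE → queue [JE]
Visit JE → queue []

Visit order: VB, YJ, YH, TI, EZ, SF, QJ, EI, CL, TP, NY, ZQ, HS, JE

TP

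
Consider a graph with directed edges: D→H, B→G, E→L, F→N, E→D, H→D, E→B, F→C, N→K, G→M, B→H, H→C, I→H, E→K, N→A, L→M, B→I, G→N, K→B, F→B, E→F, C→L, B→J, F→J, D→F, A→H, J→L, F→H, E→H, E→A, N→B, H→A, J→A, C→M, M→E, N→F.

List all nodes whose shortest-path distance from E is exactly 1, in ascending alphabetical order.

A, B, D, F, H, K, L

Level 0: E
Level 1: A, B, D, F, H, K, L
Level 2: C, G, I, J, M, N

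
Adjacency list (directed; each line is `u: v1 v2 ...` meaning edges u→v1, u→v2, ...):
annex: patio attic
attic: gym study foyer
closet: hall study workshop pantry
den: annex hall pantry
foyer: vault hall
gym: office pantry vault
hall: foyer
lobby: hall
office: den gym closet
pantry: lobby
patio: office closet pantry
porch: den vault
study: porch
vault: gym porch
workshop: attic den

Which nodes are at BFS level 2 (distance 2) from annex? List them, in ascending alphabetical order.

closet, foyer, gym, office, pantry, study

Level 0: annex
Level 1: attic, patio
Level 2: closet, foyer, gym, office, pantry, study
Level 3: den, hall, lobby, porch, vault, workshop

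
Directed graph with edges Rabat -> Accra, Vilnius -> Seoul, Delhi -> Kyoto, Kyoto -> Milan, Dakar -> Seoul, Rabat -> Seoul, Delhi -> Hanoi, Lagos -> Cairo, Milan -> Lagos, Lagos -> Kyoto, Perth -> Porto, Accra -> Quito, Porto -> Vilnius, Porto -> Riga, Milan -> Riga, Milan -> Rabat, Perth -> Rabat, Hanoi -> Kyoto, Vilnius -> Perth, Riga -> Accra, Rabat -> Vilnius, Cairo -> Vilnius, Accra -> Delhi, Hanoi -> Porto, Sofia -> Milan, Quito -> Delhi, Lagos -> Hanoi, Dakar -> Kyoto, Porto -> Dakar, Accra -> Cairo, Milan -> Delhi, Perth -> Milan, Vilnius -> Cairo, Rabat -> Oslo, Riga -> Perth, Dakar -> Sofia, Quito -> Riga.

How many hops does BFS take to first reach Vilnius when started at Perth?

2

Level 0: Perth
Level 1: Milan, Porto, Rabat
Level 2: Accra, Dakar, Delhi, Lagos, Oslo, Riga, Seoul, Vilnius
Level 3: Cairo, Hanoi, Kyoto, Quito, Sofia
Vilnius first appears at level 2.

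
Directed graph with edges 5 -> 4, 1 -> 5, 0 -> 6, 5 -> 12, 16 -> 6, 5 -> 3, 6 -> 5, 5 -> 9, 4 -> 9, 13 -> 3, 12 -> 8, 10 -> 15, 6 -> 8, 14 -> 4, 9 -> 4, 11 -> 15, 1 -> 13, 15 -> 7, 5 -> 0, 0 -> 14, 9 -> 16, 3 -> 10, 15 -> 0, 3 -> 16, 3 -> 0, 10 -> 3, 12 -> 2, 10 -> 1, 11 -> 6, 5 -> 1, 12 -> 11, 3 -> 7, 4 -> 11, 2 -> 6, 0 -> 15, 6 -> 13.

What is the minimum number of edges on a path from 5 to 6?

2

Level 0: 5
Level 1: 0, 1, 3, 4, 9, 12
Level 2: 2, 6, 7, 8, 10, 11, 13, 14, 15, 16
6 first appears at level 2.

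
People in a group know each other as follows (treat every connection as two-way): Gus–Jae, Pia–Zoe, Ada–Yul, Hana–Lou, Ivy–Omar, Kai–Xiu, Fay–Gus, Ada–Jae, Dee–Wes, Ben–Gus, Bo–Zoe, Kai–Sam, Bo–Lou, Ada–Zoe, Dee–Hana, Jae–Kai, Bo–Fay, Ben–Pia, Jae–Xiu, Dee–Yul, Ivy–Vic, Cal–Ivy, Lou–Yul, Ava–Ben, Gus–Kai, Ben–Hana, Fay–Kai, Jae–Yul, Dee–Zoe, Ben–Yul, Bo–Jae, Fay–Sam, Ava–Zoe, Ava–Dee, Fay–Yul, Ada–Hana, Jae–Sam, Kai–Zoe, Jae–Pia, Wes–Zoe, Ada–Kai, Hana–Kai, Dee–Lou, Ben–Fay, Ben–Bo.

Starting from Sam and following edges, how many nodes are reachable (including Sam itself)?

17

BFS from Sam visits: Sam, Kai, Jae, Fay, Zoe, Xiu, Hana, Gus, Ada, Yul, Pia, Bo, Ben, Wes, Dee, Ava, Lou
Reachable nodes: 17 of 21 total.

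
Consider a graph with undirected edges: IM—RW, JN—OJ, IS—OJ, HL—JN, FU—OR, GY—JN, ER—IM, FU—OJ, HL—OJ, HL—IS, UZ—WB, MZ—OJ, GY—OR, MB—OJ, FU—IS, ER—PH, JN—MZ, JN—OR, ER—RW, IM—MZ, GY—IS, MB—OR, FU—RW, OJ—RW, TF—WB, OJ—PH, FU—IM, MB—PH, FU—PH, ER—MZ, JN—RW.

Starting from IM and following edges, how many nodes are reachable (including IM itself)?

13

BFS from IM visits: IM, ER, FU, MZ, RW, PH, IS, OJ, OR, JN, MB, GY, HL
Reachable nodes: 13 of 16 total.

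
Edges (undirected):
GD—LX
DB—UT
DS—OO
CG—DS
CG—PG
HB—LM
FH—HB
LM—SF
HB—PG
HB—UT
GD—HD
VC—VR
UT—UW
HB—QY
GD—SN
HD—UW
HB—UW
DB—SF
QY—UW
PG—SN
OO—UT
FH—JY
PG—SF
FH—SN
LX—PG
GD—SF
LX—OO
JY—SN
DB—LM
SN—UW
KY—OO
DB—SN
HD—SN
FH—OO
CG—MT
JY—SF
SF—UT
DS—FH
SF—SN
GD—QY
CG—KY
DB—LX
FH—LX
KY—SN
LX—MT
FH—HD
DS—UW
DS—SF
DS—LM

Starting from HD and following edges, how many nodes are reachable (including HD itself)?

BFS from HD visits: HD, UW, SN, GD, FH, UT, QY, HB, DS, SF, PG, KY, JY, DB, LX, OO, LM, CG, MT
Reachable nodes: 19 of 21 total.

19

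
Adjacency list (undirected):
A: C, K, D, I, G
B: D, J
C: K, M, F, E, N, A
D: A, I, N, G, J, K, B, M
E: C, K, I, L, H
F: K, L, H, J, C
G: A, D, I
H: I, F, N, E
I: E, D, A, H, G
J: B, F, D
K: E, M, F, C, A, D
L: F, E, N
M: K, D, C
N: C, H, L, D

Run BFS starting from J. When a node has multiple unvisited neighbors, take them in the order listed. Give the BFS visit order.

J B F D K L H C A I N G M E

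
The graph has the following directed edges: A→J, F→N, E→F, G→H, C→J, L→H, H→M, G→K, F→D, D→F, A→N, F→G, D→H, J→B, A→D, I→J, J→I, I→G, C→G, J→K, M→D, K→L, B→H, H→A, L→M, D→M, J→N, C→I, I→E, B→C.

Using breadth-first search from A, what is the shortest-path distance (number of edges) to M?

Level 0: A
Level 1: D, J, N
Level 2: B, F, H, I, K, M
Level 3: C, E, G, L
M first appears at level 2.

2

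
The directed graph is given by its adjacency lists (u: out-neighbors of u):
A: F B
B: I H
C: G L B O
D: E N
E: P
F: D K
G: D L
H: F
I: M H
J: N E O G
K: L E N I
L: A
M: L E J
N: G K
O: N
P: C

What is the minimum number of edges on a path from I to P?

3

Level 0: I
Level 1: H, M
Level 2: E, F, J, L
Level 3: A, D, G, K, N, O, P
Level 4: B, C
P first appears at level 3.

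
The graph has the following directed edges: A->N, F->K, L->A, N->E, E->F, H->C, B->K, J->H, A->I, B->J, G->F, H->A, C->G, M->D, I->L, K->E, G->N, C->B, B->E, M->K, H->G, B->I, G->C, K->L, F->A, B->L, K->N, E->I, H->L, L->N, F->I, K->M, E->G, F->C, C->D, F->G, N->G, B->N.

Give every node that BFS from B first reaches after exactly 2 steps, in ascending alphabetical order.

A, F, G, H, M

Level 0: B
Level 1: E, I, J, K, L, N
Level 2: A, F, G, H, M
Level 3: C, D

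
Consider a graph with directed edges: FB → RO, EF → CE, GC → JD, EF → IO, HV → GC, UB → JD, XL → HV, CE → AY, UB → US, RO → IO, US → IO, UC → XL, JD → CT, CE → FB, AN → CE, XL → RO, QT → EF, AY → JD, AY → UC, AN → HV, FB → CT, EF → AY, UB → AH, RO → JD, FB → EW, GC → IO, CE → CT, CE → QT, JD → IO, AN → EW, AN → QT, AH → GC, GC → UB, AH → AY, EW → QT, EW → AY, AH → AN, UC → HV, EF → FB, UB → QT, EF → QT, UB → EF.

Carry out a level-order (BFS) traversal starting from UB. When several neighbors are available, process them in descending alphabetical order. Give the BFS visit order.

Visit UB; enqueue US, QT, JD, EF, AH → queue [US, QT, JD, EF, AH]
Visit US; enqueue IO → queue [QT, JD, EF, AH, IO]
Visit QT → queue [JD, EF, AH, IO]
Visit JD; enqueue CT → queue [EF, AH, IO, CT]
Visit EF; enqueue FB, CE, AY → queue [AH, IO, CT, FB, CE, AY]
Visit AH; enqueue GC, AN → queue [IO, CT, FB, CE, AY, GC, AN]
Visit IO → queue [CT, FB, CE, AY, GC, AN]
Visit CT → queue [FB, CE, AY, GC, AN]
Visit FB; enqueue RO, EW → queue [CE, AY, GC, AN, RO, EW]
Visit CE → queue [AY, GC, AN, RO, EW]
Visit AY; enqueue UC → queue [GC, AN, RO, EW, UC]
Visit GC → queue [AN, RO, EW, UC]
Visit AN; enqueue HV → queue [RO, EW, UC, HV]
Visit RO → queue [EW, UC, HV]
Visit EW → queue [UC, HV]
Visit UC; enqueue XL → queue [HV, XL]
Visit HV → queue [XL]
Visit XL → queue []

UB, US, QT, JD, EF, AH, IO, CT, FB, CE, AY, GC, AN, RO, EW, UC, HV, XL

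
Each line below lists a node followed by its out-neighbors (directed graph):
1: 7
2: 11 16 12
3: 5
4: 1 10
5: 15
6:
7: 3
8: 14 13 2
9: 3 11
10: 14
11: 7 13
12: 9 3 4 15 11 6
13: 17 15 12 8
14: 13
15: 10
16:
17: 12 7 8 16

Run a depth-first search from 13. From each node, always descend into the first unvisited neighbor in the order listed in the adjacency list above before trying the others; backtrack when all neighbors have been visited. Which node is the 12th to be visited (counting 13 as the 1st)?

Visit 13
13 → 17
17 → 12
12 → 9
9 → 3
3 → 5
5 → 15
15 → 10
10 → 14
9 → 11
11 → 7
12 → 4
4 → 1
12 → 6
17 → 8
8 → 2
2 → 16

Visit order: 13, 17, 12, 9, 3, 5, 15, 10, 14, 11, 7, 4, 1, 6, 8, 2, 16

4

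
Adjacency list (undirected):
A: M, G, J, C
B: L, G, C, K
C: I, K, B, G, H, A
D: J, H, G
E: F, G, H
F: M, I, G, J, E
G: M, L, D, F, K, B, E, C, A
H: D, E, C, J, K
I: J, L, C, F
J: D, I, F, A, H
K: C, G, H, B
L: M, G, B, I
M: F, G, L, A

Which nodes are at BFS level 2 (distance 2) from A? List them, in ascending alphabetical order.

Level 0: A
Level 1: C, G, J, M
Level 2: B, D, E, F, H, I, K, L

B, D, E, F, H, I, K, L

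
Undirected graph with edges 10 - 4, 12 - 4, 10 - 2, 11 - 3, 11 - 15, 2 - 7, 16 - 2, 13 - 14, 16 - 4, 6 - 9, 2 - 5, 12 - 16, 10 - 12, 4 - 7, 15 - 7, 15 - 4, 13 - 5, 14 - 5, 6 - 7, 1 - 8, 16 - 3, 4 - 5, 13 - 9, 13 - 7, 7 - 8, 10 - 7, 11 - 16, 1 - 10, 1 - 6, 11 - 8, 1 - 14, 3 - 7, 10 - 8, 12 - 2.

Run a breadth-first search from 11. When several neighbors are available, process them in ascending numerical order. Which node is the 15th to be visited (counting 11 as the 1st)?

Visit 11; enqueue 3, 8, 15, 16 → queue [3, 8, 15, 16]
Visit 3; enqueue 7 → queue [8, 15, 16, 7]
Visit 8; enqueue 1, 10 → queue [15, 16, 7, 1, 10]
Visit 15; enqueue 4 → queue [16, 7, 1, 10, 4]
Visit 16; enqueue 2, 12 → queue [7, 1, 10, 4, 2, 12]
Visit 7; enqueue 6, 13 → queue [1, 10, 4, 2, 12, 6, 13]
Visit 1; enqueue 14 → queue [10, 4, 2, 12, 6, 13, 14]
Visit 10 → queue [4, 2, 12, 6, 13, 14]
Visit 4; enqueue 5 → queue [2, 12, 6, 13, 14, 5]
Visit 2 → queue [12, 6, 13, 14, 5]
Visit 12 → queue [6, 13, 14, 5]
Visit 6; enqueue 9 → queue [13, 14, 5, 9]
Visit 13 → queue [14, 5, 9]
Visit 14 → queue [5, 9]
Visit 5 → queue [9]
Visit 9 → queue []

Visit order: 11, 3, 8, 15, 16, 7, 1, 10, 4, 2, 12, 6, 13, 14, 5, 9

5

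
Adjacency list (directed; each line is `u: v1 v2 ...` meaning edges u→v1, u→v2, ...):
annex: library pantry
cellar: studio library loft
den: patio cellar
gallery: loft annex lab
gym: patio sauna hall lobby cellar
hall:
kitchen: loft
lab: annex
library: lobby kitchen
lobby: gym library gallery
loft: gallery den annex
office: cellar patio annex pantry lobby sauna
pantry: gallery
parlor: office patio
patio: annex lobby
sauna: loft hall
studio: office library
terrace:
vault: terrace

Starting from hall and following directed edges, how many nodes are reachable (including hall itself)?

1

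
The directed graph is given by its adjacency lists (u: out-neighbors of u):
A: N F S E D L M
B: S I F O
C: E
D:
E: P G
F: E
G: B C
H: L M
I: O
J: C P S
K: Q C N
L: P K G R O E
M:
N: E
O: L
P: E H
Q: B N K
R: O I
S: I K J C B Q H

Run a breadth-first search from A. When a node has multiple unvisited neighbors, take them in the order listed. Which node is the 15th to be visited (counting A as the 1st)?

H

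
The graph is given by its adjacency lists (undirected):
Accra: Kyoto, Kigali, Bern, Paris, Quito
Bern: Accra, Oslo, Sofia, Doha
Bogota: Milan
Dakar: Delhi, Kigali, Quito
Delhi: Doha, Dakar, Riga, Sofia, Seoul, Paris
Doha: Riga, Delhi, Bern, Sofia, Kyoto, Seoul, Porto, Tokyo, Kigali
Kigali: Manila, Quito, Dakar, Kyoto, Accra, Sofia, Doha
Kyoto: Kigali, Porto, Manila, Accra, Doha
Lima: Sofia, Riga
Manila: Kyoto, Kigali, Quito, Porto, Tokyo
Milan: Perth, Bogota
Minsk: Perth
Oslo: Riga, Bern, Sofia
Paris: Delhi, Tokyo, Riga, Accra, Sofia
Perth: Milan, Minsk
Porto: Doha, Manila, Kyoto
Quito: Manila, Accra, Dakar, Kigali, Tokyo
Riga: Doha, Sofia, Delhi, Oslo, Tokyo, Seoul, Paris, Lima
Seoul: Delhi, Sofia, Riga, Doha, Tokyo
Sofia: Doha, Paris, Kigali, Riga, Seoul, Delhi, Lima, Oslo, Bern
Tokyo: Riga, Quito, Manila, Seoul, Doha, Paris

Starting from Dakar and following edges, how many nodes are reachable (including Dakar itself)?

BFS from Dakar visits: Dakar, Quito, Kigali, Delhi, Tokyo, Manila, Accra, Sofia, Kyoto, Doha, Seoul, Riga, Paris, Porto, Bern, Oslo, Lima
Reachable nodes: 17 of 21 total.

17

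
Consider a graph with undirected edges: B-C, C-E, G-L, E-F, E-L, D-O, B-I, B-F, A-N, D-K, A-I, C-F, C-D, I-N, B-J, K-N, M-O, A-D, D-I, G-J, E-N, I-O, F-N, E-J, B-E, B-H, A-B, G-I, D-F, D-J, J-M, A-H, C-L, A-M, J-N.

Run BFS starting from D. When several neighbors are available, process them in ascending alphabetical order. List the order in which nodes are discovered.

D, A, C, F, I, J, K, O, B, H, M, N, E, L, G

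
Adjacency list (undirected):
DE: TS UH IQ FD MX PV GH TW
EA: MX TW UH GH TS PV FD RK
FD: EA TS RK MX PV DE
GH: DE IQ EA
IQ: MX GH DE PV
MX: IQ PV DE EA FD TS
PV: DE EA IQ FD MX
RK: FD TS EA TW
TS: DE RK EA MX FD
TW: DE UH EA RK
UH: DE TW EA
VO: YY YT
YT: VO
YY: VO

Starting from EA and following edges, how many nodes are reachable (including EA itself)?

BFS from EA visits: EA, MX, TW, UH, GH, TS, PV, FD, RK, IQ, DE
Reachable nodes: 11 of 14 total.

11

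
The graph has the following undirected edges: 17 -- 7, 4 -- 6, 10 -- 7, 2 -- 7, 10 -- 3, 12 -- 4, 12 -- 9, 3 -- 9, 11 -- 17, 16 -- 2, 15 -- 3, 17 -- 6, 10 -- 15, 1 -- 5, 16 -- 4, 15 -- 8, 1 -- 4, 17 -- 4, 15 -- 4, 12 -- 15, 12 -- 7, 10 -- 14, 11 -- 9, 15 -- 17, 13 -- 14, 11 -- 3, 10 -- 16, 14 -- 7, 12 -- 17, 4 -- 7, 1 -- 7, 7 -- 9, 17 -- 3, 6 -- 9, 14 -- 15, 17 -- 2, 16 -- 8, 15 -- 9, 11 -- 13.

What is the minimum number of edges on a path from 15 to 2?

2

Level 0: 15
Level 1: 3, 4, 8, 9, 10, 12, 14, 17
Level 2: 1, 2, 6, 7, 11, 13, 16
Level 3: 5
2 first appears at level 2.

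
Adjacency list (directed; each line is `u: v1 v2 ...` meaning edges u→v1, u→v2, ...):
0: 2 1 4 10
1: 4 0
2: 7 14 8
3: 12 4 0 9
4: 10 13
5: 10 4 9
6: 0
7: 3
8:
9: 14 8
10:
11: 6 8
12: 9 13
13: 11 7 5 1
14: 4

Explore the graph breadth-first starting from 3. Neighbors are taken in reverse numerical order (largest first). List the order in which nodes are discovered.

3, 12, 9, 4, 0, 13, 14, 8, 10, 2, 1, 11, 7, 5, 6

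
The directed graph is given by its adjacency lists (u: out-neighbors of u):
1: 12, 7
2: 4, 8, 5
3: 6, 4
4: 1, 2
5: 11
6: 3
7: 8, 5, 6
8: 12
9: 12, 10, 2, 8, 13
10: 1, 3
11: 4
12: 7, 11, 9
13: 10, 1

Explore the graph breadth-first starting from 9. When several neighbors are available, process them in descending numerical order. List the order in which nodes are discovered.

Visit 9; enqueue 13, 12, 10, 8, 2 → queue [13, 12, 10, 8, 2]
Visit 13; enqueue 1 → queue [12, 10, 8, 2, 1]
Visit 12; enqueue 11, 7 → queue [10, 8, 2, 1, 11, 7]
Visit 10; enqueue 3 → queue [8, 2, 1, 11, 7, 3]
Visit 8 → queue [2, 1, 11, 7, 3]
Visit 2; enqueue 5, 4 → queue [1, 11, 7, 3, 5, 4]
Visit 1 → queue [11, 7, 3, 5, 4]
Visit 11 → queue [7, 3, 5, 4]
Visit 7; enqueue 6 → queue [3, 5, 4, 6]
Visit 3 → queue [5, 4, 6]
Visit 5 → queue [4, 6]
Visit 4 → queue [6]
Visit 6 → queue []

9, 13, 12, 10, 8, 2, 1, 11, 7, 3, 5, 4, 6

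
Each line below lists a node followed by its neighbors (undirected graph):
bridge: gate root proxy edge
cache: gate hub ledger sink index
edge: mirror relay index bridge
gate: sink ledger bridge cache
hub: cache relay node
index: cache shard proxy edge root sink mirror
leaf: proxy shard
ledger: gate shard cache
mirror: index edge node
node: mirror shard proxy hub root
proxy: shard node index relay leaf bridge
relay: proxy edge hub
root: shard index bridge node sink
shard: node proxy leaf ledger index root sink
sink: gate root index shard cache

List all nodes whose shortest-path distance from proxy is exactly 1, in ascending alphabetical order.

Level 0: proxy
Level 1: bridge, index, leaf, node, relay, shard
Level 2: cache, edge, gate, hub, ledger, mirror, root, sink

bridge, index, leaf, node, relay, shard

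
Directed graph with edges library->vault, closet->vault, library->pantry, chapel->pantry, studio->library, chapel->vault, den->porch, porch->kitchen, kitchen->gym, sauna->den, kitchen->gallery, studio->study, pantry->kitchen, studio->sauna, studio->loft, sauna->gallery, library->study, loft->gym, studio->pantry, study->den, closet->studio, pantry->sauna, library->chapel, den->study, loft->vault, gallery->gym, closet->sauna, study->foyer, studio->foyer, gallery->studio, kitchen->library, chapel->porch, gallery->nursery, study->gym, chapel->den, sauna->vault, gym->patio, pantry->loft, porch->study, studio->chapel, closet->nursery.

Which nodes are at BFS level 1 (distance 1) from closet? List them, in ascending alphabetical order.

nursery, sauna, studio, vault

Level 0: closet
Level 1: nursery, sauna, studio, vault
Level 2: chapel, den, foyer, gallery, library, loft, pantry, study
Level 3: gym, kitchen, porch
Level 4: patio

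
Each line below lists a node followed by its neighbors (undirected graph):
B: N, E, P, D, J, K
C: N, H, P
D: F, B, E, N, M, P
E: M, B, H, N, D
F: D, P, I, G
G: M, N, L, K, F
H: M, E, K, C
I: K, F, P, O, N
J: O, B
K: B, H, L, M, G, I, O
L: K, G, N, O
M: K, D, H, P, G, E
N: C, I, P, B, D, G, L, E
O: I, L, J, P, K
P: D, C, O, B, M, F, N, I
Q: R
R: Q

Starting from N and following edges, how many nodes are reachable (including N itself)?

15

BFS from N visits: N, C, I, P, B, D, G, L, E, H, K, F, O, M, J
Reachable nodes: 15 of 17 total.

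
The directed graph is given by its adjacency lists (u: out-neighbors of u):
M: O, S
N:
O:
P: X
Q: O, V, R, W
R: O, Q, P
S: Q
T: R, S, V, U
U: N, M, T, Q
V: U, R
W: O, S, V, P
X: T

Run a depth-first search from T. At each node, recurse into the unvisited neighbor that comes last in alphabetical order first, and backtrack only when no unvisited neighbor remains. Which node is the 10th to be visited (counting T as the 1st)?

R

Visit T
T → V
V → U
U → Q
Q → W
W → S
W → P
P → X
W → O
Q → R
U → N
U → M

Visit order: T, V, U, Q, W, S, P, X, O, R, N, M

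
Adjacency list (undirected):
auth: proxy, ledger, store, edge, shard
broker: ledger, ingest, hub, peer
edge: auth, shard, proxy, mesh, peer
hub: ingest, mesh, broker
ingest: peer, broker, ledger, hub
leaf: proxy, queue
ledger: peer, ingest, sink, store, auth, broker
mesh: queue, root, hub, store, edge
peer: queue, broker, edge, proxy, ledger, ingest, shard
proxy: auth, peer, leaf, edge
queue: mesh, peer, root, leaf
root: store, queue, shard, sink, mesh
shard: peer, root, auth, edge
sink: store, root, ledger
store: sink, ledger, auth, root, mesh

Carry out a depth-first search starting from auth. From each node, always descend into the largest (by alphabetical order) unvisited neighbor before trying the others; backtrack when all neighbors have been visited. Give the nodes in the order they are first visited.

Visit auth
auth → store
store → sink
sink → root
root → shard
shard → peer
peer → queue
queue → mesh
mesh → hub
hub → ingest
ingest → ledger
ledger → broker
mesh → edge
edge → proxy
proxy → leaf

auth → store → sink → root → shard → peer → queue → mesh → hub → ingest → ledger → broker → edge → proxy → leaf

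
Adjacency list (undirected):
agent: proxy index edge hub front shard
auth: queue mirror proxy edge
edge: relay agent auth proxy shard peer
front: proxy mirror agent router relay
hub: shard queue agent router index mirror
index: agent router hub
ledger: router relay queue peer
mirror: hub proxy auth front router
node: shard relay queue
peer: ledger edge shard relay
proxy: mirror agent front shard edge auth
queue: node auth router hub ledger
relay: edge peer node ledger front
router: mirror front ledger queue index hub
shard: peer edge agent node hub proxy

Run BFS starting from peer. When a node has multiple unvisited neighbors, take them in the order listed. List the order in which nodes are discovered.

peer -> ledger -> edge -> shard -> relay -> router -> queue -> agent -> auth -> proxy -> node -> hub -> front -> mirror -> index

Visit peer; enqueue ledger, edge, shard, relay → queue [ledger, edge, shard, relay]
Visit ledger; enqueue router, queue → queue [edge, shard, relay, router, queue]
Visit edge; enqueue agent, auth, proxy → queue [shard, relay, router, queue, agent, auth, proxy]
Visit shard; enqueue node, hub → queue [relay, router, queue, agent, auth, proxy, node, hub]
Visit relay; enqueue front → queue [router, queue, agent, auth, proxy, node, hub, front]
Visit router; enqueue mirror, index → queue [queue, agent, auth, proxy, node, hub, front, mirror, index]
Visit queue → queue [agent, auth, proxy, node, hub, front, mirror, index]
Visit agent → queue [auth, proxy, node, hub, front, mirror, index]
Visit auth → queue [proxy, node, hub, front, mirror, index]
Visit proxy → queue [node, hub, front, mirror, index]
Visit node → queue [hub, front, mirror, index]
Visit hub → queue [front, mirror, index]
Visit front → queue [mirror, index]
Visit mirror → queue [index]
Visit index → queue []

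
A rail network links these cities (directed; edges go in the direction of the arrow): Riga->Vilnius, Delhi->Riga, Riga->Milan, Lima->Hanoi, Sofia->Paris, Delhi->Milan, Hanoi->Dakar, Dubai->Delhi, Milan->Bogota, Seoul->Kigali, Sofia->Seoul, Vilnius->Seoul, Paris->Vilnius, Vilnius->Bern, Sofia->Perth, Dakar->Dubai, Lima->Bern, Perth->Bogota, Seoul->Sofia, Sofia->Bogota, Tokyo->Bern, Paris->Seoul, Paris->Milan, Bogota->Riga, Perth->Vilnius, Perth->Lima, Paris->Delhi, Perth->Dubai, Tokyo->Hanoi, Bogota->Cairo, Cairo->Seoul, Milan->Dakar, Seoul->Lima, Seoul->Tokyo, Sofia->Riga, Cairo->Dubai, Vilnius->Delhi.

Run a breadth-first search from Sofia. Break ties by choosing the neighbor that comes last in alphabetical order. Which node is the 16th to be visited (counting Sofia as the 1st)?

Bern

Visit Sofia; enqueue Seoul, Riga, Perth, Paris, Bogota → queue [Seoul, Riga, Perth, Paris, Bogota]
Visit Seoul; enqueue Tokyo, Lima, Kigali → queue [Riga, Perth, Paris, Bogota, Tokyo, Lima, Kigali]
Visit Riga; enqueue Vilnius, Milan → queue [Perth, Paris, Bogota, Tokyo, Lima, Kigali, Vilnius, Milan]
Visit Perth; enqueue Dubai → queue [Paris, Bogota, Tokyo, Lima, Kigali, Vilnius, Milan, Dubai]
Visit Paris; enqueue Delhi → queue [Bogota, Tokyo, Lima, Kigali, Vilnius, Milan, Dubai, Delhi]
Visit Bogota; enqueue Cairo → queue [Tokyo, Lima, Kigali, Vilnius, Milan, Dubai, Delhi, Cairo]
Visit Tokyo; enqueue Hanoi, Bern → queue [Lima, Kigali, Vilnius, Milan, Dubai, Delhi, Cairo, Hanoi, Bern]
Visit Lima → queue [Kigali, Vilnius, Milan, Dubai, Delhi, Cairo, Hanoi, Bern]
Visit Kigali → queue [Vilnius, Milan, Dubai, Delhi, Cairo, Hanoi, Bern]
Visit Vilnius → queue [Milan, Dubai, Delhi, Cairo, Hanoi, Bern]
Visit Milan; enqueue Dakar → queue [Dubai, Delhi, Cairo, Hanoi, Bern, Dakar]
Visit Dubai → queue [Delhi, Cairo, Hanoi, Bern, Dakar]
Visit Delhi → queue [Cairo, Hanoi, Bern, Dakar]
Visit Cairo → queue [Hanoi, Bern, Dakar]
Visit Hanoi → queue [Bern, Dakar]
Visit Bern → queue [Dakar]
Visit Dakar → queue []

Visit order: Sofia, Seoul, Riga, Perth, Paris, Bogota, Tokyo, Lima, Kigali, Vilnius, Milan, Dubai, Delhi, Cairo, Hanoi, Bern, Dakar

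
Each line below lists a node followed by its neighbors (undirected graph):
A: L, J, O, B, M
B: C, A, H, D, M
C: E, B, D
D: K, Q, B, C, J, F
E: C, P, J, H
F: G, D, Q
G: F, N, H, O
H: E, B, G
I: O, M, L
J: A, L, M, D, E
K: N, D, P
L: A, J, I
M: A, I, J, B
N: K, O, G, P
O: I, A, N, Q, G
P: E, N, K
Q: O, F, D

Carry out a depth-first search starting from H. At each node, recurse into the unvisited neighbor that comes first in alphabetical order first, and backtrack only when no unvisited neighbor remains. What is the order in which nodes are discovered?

H → B → A → J → D → C → E → P → K → N → G → F → Q → O → I → L → M

Visit H
H → B
B → A
A → J
J → D
D → C
C → E
E → P
P → K
K → N
N → G
G → F
F → Q
Q → O
O → I
I → L
I → M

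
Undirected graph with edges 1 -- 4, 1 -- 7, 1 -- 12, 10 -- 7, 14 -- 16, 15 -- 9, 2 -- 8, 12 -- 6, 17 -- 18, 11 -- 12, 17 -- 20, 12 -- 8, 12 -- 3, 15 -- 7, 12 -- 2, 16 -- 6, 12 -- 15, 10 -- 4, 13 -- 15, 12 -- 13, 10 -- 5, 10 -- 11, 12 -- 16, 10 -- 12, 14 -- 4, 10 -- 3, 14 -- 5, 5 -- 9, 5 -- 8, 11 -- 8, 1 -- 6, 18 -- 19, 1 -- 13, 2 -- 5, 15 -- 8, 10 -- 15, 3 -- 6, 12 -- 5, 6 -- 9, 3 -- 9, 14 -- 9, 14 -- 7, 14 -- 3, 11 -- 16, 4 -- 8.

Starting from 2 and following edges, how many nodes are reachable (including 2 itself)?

16

BFS from 2 visits: 2, 5, 8, 12, 9, 10, 14, 4, 11, 15, 1, 3, 6, 13, 16, 7
Reachable nodes: 16 of 20 total.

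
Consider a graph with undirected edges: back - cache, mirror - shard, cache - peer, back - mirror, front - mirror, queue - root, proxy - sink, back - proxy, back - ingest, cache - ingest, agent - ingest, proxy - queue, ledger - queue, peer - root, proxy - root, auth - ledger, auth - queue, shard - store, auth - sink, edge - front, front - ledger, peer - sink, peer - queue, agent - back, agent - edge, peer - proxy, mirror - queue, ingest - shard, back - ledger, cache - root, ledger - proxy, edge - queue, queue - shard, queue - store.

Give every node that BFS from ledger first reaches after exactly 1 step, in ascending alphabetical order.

auth, back, front, proxy, queue

Level 0: ledger
Level 1: auth, back, front, proxy, queue
Level 2: agent, cache, edge, ingest, mirror, peer, root, shard, sink, store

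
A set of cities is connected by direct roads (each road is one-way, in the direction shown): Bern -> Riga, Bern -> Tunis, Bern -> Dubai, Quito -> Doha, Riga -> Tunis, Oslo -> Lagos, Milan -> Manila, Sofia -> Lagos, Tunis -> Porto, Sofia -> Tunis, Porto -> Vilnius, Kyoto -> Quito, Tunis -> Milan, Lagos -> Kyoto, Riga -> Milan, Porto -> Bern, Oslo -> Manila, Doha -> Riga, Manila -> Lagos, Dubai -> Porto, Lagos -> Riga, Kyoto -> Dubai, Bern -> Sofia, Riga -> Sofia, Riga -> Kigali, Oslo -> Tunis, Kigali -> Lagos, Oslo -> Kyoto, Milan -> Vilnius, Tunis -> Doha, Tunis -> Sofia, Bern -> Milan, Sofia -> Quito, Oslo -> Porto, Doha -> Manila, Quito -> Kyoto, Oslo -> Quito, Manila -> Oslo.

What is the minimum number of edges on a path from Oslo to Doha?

2

Level 0: Oslo
Level 1: Kyoto, Lagos, Manila, Porto, Quito, Tunis
Level 2: Bern, Doha, Dubai, Milan, Riga, Sofia, Vilnius
Level 3: Kigali
Doha first appears at level 2.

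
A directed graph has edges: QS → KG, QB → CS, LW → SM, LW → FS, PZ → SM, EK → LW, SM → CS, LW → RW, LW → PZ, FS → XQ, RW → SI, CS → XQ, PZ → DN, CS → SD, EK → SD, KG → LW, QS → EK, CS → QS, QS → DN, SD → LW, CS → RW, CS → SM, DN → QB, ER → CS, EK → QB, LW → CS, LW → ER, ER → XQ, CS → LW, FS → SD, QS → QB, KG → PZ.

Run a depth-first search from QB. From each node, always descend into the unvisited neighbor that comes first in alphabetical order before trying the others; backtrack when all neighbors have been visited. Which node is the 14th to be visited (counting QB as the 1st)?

Visit QB
QB → CS
CS → LW
LW → ER
ER → XQ
LW → FS
FS → SD
LW → PZ
PZ → DN
PZ → SM
LW → RW
RW → SI
CS → QS
QS → EK
QS → KG

Visit order: QB, CS, LW, ER, XQ, FS, SD, PZ, DN, SM, RW, SI, QS, EK, KG

EK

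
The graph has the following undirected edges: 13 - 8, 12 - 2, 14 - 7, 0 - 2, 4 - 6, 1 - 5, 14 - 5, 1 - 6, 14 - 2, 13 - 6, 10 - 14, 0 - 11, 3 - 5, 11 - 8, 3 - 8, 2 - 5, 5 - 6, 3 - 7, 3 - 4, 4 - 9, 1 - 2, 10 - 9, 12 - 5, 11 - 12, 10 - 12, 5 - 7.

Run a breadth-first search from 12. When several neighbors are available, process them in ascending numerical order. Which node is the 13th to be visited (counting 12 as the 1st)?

8

Visit 12; enqueue 2, 5, 10, 11 → queue [2, 5, 10, 11]
Visit 2; enqueue 0, 1, 14 → queue [5, 10, 11, 0, 1, 14]
Visit 5; enqueue 3, 6, 7 → queue [10, 11, 0, 1, 14, 3, 6, 7]
Visit 10; enqueue 9 → queue [11, 0, 1, 14, 3, 6, 7, 9]
Visit 11; enqueue 8 → queue [0, 1, 14, 3, 6, 7, 9, 8]
Visit 0 → queue [1, 14, 3, 6, 7, 9, 8]
Visit 1 → queue [14, 3, 6, 7, 9, 8]
Visit 14 → queue [3, 6, 7, 9, 8]
Visit 3; enqueue 4 → queue [6, 7, 9, 8, 4]
Visit 6; enqueue 13 → queue [7, 9, 8, 4, 13]
Visit 7 → queue [9, 8, 4, 13]
Visit 9 → queue [8, 4, 13]
Visit 8 → queue [4, 13]
Visit 4 → queue [13]
Visit 13 → queue []

Visit order: 12, 2, 5, 10, 11, 0, 1, 14, 3, 6, 7, 9, 8, 4, 13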